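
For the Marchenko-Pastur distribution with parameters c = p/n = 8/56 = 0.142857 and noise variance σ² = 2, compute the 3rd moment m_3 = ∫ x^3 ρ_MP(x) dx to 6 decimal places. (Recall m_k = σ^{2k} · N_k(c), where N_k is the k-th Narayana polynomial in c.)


E[X³] = σ⁶ (1 + 3c + c²) (third MP moment). With σ² = 2 (so σ⁶ = 8) and c = 8/56 = 0.142857: E[X³] = 8 · (1 + 3·0.142857 + (0.142857)²) = 8 · 1.448980.

So E[X^3] = 11.591837.


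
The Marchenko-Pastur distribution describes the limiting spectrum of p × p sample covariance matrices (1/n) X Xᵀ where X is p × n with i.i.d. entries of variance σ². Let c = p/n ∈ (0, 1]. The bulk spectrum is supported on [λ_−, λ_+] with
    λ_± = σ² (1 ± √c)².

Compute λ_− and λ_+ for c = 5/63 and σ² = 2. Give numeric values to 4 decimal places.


c = 5/63 = 0.079365; √c = 0.281718.
λ_− = σ² (1 − √c)² = 2 · (1 − 0.281718)² = 2 · (0.718282)² = 1.031858.
λ_+ = σ² (1 + √c)² = 2 · (1 + 0.281718)² = 2 · (1.281718)² = 3.285602.

Rounded to 4 decimal places: λ_− ≈ 1.0319, λ_+ ≈ 3.2856.


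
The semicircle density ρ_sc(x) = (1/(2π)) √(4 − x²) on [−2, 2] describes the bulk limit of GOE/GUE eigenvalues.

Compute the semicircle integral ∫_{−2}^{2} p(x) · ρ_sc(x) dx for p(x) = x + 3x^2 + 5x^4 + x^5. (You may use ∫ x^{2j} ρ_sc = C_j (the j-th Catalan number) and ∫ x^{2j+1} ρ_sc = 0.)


Write p(x) = Σ a_i x^i, split into monomials and integrate each against ρ_sc separately.
Using ∫ x^{2j} ρ_sc = C_j = (1/(j+1)) C(2j, j) (Catalan numbers) and ∫ x^{2j+1} ρ_sc = 0 (odd monomials vanish by symmetry):
  i = 1 (odd): ∫ x^1 ρ_sc = 0 (vanishes)
  i = 2 (even): a_2 · C_{1} = 3 · 1 = 3
  i = 4 (even): a_4 · C_{2} = 5 · 2 = 10
  i = 5 (odd): ∫ x^5 ρ_sc = 0 (vanishes)

Summing the contributions: ∫_{−2}^{2} p(x) ρ_sc(x) dx = 3 + 10 = 13.


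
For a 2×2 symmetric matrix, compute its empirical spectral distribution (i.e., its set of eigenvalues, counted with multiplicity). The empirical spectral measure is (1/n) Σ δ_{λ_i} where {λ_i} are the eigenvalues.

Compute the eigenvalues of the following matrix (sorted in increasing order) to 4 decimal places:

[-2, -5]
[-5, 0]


Since M is real symmetric, both eigenvalues are real; they are the roots of det(λI − M) = λ² − (tr M) λ + det M.
tr M = -2 + 0 = -2.
det M = (-2)·0 − (-5)² = 0 − 25 = -25.
Characteristic polynomial: λ² + 2λ − 25 = 0.
Discriminant Δ = (tr M)² − 4·det M = 4 − (-100) = 104; √Δ = 10.198039.
λ = (tr M ± √Δ)/2 = (-2 ± 10.198039)/2, giving (tr M − √Δ)/2 = -6.0990 and (tr M + √Δ)/2 = 4.0990.

Eigenvalues sorted in increasing order: [-6.0990, 4.0990].


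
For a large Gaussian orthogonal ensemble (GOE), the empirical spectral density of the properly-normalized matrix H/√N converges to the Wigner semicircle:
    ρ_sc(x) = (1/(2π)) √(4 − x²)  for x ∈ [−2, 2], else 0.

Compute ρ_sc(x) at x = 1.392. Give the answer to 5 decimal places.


ρ_sc(x) = (1/(2π)) √(4 − x²). With x = 1.392:
  4 − x² = 4 − (1.392)² = 4 − 1.937664 = 2.062336.
  √(4 − x²) = 1.436084.
  1/(2π) = 0.159155.
  ρ_sc(1.392) = 0.159155 · 1.436084 = 0.228560.

Rounded to 5 decimal places: ρ_sc(1.392) ≈ 0.22856.


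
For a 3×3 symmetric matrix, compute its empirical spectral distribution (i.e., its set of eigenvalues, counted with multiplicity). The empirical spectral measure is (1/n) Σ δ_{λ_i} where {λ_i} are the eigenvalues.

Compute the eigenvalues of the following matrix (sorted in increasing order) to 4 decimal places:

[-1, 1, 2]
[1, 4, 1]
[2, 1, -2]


Since M is real symmetric, all three eigenvalues are real; they are the roots of det(λI − M) = λ³ − (tr M) λ² + s λ − det M, where s is the sum of the principal 2×2 minors.
tr M = -1 + 4 + (-2) = 1.
s = ((-1)·4 − 1²) + ((-1)·(-2) − 2²) + (4·(-2) − 1²) = -5 + (-2) + (-9) = -16.
det M (expand along row 1) = (-1)·(-9) − 1·(-4) + 2·(-7) = -1.
Characteristic polynomial: λ³ − λ² − 16λ + 1 = 0.
Substitute λ = y + (tr M)/3 = y + 0.333333 to remove the quadratic term: y³ + p·y + q = 0 with p = s − (tr M)²/3 = -16.333333 and q = −2(tr M)³/27 + (tr M)·s/3 − det M = -4.407407.
Three real roots ⇒ use the trigonometric (Viète) form: r = 2√(−p/3) = 4.666667, φ = arccos(3q/(p·r)) = arccos(0.173469) = 1.396445 rad.
y_k = r·cos(φ/3 − 2πk/3) for k = 0, 1, 2 gives y = 4.170159, -0.271061, -3.899098.
λ_k = y_k + 0.333333 gives λ = 4.5035, 0.0623, -3.5658 (check: the sum is 1.0000 = tr M).

Eigenvalues sorted in increasing order: [-3.5658, 0.0623, 4.5035].


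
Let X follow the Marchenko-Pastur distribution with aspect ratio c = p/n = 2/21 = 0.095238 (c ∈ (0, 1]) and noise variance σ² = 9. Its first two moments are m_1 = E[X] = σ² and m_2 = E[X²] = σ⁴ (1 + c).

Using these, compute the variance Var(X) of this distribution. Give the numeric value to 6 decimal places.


m_1 = E[X] = σ² = 9, so m_1² = 81.
m_2 = E[X²] = σ⁴ (1 + c) = 81 · (1 + 0.095238) = 81 · 1.095238 = 88.714286.
(Note m_2 − m_1² simplifies to c · σ⁴ = 0.095238 · 81.)

Var(X) = m_2 − m_1² = 88.714286 − 81 = 7.714286.


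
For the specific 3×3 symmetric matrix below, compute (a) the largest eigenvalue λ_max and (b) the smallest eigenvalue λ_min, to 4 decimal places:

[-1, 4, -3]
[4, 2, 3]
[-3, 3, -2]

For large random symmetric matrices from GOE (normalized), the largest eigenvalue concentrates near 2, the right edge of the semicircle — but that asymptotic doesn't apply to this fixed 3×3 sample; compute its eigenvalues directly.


Since M is real symmetric, all three eigenvalues are real; they are the roots of det(λI − M) = λ³ − (tr M) λ² + s λ − det M, where s is the sum of the principal 2×2 minors.
tr M = -1 + 2 + (-2) = -1.
s = ((-1)·2 − 4²) + ((-1)·(-2) − (-3)²) + (2·(-2) − 3²) = -18 + (-7) + (-13) = -38.
det M (expand along row 1) = (-1)·(-13) − 4·1 + (-3)·18 = -45.
Characteristic polynomial: λ³ + λ² − 38λ + 45 = 0.
Substitute λ = y + (tr M)/3 = y − 0.333333 to remove the quadratic term: y³ + p·y + q = 0 with p = s − (tr M)²/3 = -38.333333 and q = −2(tr M)³/27 + (tr M)·s/3 − det M = 57.740741.
Three real roots ⇒ use the trigonometric (Viète) form: r = 2√(−p/3) = 7.149204, φ = arccos(3q/(p·r)) = arccos(-0.632076) = 2.255026 rad.
y_k = r·cos(φ/3 − 2πk/3) for k = 0, 1, 2 gives y = 5.222821, 1.616465, -6.839287.
λ_k = y_k − 0.333333 gives λ = 4.8895, 1.2831, -7.1726 (check: the sum is -1.0000 = tr M).

Hence λ_max = 4.8895 and λ_min = -7.1726.


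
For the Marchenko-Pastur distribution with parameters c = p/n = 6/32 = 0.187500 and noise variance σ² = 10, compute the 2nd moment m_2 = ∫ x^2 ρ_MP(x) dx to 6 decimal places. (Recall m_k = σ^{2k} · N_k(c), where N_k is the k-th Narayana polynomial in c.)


E[X²] = σ⁴ (1 + c) (second MP moment). With σ² = 10 (so σ⁴ = 100) and c = 6/32 = 0.187500: E[X²] = 100 · (1 + 0.187500) = 100 · 1.187500.

So E[X^2] = 118.750000.


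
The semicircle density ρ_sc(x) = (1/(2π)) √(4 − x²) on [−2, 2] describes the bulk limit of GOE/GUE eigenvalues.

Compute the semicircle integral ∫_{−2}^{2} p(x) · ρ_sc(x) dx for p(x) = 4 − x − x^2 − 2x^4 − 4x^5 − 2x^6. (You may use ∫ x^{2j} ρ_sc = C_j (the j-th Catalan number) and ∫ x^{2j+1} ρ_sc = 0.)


Write p(x) = Σ a_i x^i, split into monomials and integrate each against ρ_sc separately.
Using ∫ x^{2j} ρ_sc = C_j = (1/(j+1)) C(2j, j) (Catalan numbers) and ∫ x^{2j+1} ρ_sc = 0 (odd monomials vanish by symmetry):
  i = 0 (even): a_0 · C_{0} = 4 · 1 = 4
  i = 1 (odd): ∫ x^1 ρ_sc = 0 (vanishes)
  i = 2 (even): a_2 · C_{1} = -1 · 1 = -1
  i = 4 (even): a_4 · C_{2} = -2 · 2 = -4
  i = 5 (odd): ∫ x^5 ρ_sc = 0 (vanishes)
  i = 6 (even): a_6 · C_{3} = -2 · 5 = -10

Summing the contributions: ∫_{−2}^{2} p(x) ρ_sc(x) dx = 4 + (-1) + (-4) + (-10) = -11.


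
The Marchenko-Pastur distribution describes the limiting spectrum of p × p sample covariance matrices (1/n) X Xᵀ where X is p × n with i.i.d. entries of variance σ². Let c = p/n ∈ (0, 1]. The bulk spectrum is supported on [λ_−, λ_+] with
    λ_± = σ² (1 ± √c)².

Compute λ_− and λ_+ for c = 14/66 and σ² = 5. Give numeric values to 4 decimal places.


c = 14/66 = 0.212121; √c = 0.460566.
λ_− = σ² (1 − √c)² = 5 · (1 − 0.460566)² = 5 · (0.539434)² = 1.454944.
λ_+ = σ² (1 + √c)² = 5 · (1 + 0.460566)² = 5 · (1.460566)² = 10.666268.

Rounded to 4 decimal places: λ_− ≈ 1.4549, λ_+ ≈ 10.6663.


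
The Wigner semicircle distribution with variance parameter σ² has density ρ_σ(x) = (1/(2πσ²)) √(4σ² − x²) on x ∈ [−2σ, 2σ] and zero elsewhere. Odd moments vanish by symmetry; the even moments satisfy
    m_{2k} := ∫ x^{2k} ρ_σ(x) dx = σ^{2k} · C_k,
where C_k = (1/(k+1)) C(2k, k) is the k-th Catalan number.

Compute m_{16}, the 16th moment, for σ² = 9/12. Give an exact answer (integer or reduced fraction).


By the scaled semicircle moment identity, m_{2k} = σ^{2k} · C_k with k = 8.
C_8 = (1/(k+1)) · C(2k, k) = (1/9) · C(16, 8) = (1/9) · 12870 = 1430.
σ^{2k} = (σ²)^k = (9/12)^8 = 6561/65536.

Therefore m_{16} = σ^{16} · C_8 = (6561/65536) · 1430 = 4691115/32768.


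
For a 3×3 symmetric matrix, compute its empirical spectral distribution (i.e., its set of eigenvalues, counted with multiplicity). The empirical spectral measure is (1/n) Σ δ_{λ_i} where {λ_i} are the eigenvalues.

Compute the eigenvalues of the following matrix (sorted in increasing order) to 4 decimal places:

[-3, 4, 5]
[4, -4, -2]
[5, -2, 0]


Since M is real symmetric, all three eigenvalues are real; they are the roots of det(λI − M) = λ³ − (tr M) λ² + s λ − det M, where s is the sum of the principal 2×2 minors.
tr M = -3 + (-4) + 0 = -7.
s = ((-3)·(-4) − 4²) + ((-3)·0 − 5²) + ((-4)·0 − (-2)²) = -4 + (-25) + (-4) = -33.
det M (expand along row 1) = (-3)·(-4) − 4·10 + 5·12 = 32.
Characteristic polynomial: λ³ + 7λ² − 33λ − 32 = 0.
Substitute λ = y + (tr M)/3 = y − 2.333333 to remove the quadratic term: y³ + p·y + q = 0 with p = s − (tr M)²/3 = -49.333333 and q = −2(tr M)³/27 + (tr M)·s/3 − det M = 70.407407.
Three real roots ⇒ use the trigonometric (Viète) form: r = 2√(−p/3) = 8.110350, φ = arccos(3q/(p·r)) = arccos(-0.527910) = 2.126934 rad.
y_k = r·cos(φ/3 − 2πk/3) for k = 0, 1, 2 gives y = 6.155981, 1.494893, -7.650873.
λ_k = y_k − 2.333333 gives λ = 3.8226, -0.8384, -9.9842 (check: the sum is -7.0000 = tr M).

Eigenvalues sorted in increasing order: [-9.9842, -0.8384, 3.8226].


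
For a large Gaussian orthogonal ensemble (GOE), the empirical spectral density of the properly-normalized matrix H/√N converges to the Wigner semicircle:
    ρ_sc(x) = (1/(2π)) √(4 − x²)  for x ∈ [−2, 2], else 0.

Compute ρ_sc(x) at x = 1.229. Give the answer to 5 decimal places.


ρ_sc(x) = (1/(2π)) √(4 − x²). With x = 1.229:
  4 − x² = 4 − (1.229)² = 4 − 1.510441 = 2.489559.
  √(4 − x²) = 1.577834.
  1/(2π) = 0.159155.
  ρ_sc(1.229) = 0.159155 · 1.577834 = 0.251120.

Rounded to 5 decimal places: ρ_sc(1.229) ≈ 0.25112.


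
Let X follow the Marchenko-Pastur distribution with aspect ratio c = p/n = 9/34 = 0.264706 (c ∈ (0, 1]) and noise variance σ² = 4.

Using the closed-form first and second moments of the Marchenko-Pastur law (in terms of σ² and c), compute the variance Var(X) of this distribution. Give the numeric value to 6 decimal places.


Recall the MP moments m_1 = E[X] = σ² and m_2 = E[X²] = σ⁴ (1 + c).
m_1 = E[X] = σ² = 4, so m_1² = 16.
m_2 = E[X²] = σ⁴ (1 + c) = 16 · (1 + 0.264706) = 16 · 1.264706 = 20.235294.
(Note m_2 − m_1² simplifies to c · σ⁴ = 0.264706 · 16.)

Var(X) = m_2 − m_1² = 20.235294 − 16 = 4.235294.


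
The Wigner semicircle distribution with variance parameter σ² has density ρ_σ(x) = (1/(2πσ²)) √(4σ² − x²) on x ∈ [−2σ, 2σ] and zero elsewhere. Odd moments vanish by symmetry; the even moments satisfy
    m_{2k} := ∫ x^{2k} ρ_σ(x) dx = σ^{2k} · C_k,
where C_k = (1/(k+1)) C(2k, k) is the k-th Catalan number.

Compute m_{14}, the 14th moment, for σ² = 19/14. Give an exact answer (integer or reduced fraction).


By the scaled semicircle moment identity, m_{2k} = σ^{2k} · C_k with k = 7.
C_7 = (1/(k+1)) · C(2k, k) = (1/8) · C(14, 7) = (1/8) · 3432 = 429.
σ^{2k} = (σ²)^k = (19/14)^7 = 893871739/105413504.

Therefore m_{14} = σ^{14} · C_7 = (893871739/105413504) · 429 = 383470976031/105413504.


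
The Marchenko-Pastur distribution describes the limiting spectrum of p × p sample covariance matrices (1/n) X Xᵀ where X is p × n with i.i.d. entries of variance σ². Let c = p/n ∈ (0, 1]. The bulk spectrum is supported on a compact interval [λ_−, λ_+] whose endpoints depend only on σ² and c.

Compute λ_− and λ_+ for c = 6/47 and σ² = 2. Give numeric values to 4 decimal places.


c = 6/47 = 0.127660; √c = 0.357295.
λ_− = σ² (1 − √c)² = 2 · (1 − 0.357295)² = 2 · (0.642705)² = 0.826140.
λ_+ = σ² (1 + √c)² = 2 · (1 + 0.357295)² = 2 · (1.357295)² = 3.684498.

Rounded to 4 decimal places: λ_− ≈ 0.8261, λ_+ ≈ 3.6845.


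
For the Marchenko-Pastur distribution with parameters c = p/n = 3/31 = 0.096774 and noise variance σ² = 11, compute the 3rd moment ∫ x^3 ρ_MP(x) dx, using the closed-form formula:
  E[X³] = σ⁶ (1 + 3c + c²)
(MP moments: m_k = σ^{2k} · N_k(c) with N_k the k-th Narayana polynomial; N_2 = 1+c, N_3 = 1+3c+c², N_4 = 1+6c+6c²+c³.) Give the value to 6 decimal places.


E[X³] = σ⁶ (1 + 3c + c²) (third MP moment). With σ² = 11 (so σ⁶ = 1331) and c = 3/31 = 0.096774: E[X³] = 1331 · (1 + 3·0.096774 + (0.096774)²) = 1331 · 1.299688.

So E[X^3] = 1729.884495.


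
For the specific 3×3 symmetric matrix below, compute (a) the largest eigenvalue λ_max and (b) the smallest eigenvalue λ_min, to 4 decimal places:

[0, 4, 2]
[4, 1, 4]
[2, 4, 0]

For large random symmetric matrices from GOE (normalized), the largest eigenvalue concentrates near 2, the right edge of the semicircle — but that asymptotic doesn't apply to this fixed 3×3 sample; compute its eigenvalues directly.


Since M is real symmetric, all three eigenvalues are real; they are the roots of det(λI − M) = λ³ − (tr M) λ² + s λ − det M, where s is the sum of the principal 2×2 minors.
tr M = 0 + 1 + 0 = 1.
s = (0·1 − 4²) + (0·0 − 2²) + (1·0 − 4²) = -16 + (-4) + (-16) = -36.
det M (expand along row 1) = 0·(-16) − 4·(-8) + 2·14 = 60.
Characteristic polynomial: λ³ − λ² − 36λ − 60 = 0.
Substitute λ = y + (tr M)/3 = y + 0.333333 to remove the quadratic term: y³ + p·y + q = 0 with p = s − (tr M)²/3 = -36.333333 and q = −2(tr M)³/27 + (tr M)·s/3 − det M = -72.074074.
Three real roots ⇒ use the trigonometric (Viète) form: r = 2√(−p/3) = 6.960204, φ = arccos(3q/(p·r)) = arccos(0.855014) = 0.545219 rad.
y_k = r·cos(φ/3 − 2πk/3) for k = 0, 1, 2 gives y = 6.845575, -2.333333, -4.512242.
λ_k = y_k + 0.333333 gives λ = 7.1789, -2.0000, -4.1789 (check: the sum is 1.0000 = tr M).

Hence λ_max = 7.1789 and λ_min = -4.1789.


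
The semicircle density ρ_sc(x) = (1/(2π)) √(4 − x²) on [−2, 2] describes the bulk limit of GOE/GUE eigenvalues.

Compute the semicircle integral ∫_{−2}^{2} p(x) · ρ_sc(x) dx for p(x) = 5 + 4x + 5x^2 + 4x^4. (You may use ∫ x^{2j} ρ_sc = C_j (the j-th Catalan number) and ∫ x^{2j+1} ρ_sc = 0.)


Write p(x) = Σ a_i x^i, split into monomials and integrate each against ρ_sc separately.
Using ∫ x^{2j} ρ_sc = C_j = (1/(j+1)) C(2j, j) (Catalan numbers) and ∫ x^{2j+1} ρ_sc = 0 (odd monomials vanish by symmetry):
  i = 0 (even): a_0 · C_{0} = 5 · 1 = 5
  i = 1 (odd): ∫ x^1 ρ_sc = 0 (vanishes)
  i = 2 (even): a_2 · C_{1} = 5 · 1 = 5
  i = 4 (even): a_4 · C_{2} = 4 · 2 = 8

Summing the contributions: ∫_{−2}^{2} p(x) ρ_sc(x) dx = 5 + 5 + 8 = 18.


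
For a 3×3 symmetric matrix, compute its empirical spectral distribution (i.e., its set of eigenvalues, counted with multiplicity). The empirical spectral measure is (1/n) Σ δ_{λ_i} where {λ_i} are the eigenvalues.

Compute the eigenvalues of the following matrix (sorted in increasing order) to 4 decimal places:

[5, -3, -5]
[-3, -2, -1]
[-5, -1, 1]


Since M is real symmetric, all three eigenvalues are real; they are the roots of det(λI − M) = λ³ − (tr M) λ² + s λ − det M, where s is the sum of the principal 2×2 minors.
tr M = 5 + (-2) + 1 = 4.
s = (5·(-2) − (-3)²) + (5·1 − (-5)²) + ((-2)·1 − (-1)²) = -19 + (-20) + (-3) = -42.
det M (expand along row 1) = 5·(-3) − (-3)·(-8) + (-5)·(-7) = -4.
Characteristic polynomial: λ³ − 4λ² − 42λ + 4 = 0.
Substitute λ = y + (tr M)/3 = y + 1.333333 to remove the quadratic term: y³ + p·y + q = 0 with p = s − (tr M)²/3 = -47.333333 and q = −2(tr M)³/27 + (tr M)·s/3 − det M = -56.740741.
Three real roots ⇒ use the trigonometric (Viète) form: r = 2√(−p/3) = 7.944250, φ = arccos(3q/(p·r)) = arccos(0.452685) = 1.101022 rad.
y_k = r·cos(φ/3 − 2πk/3) for k = 0, 1, 2 gives y = 7.415206, -1.238924, -6.176282.
λ_k = y_k + 1.333333 gives λ = 8.7485, 0.0944, -4.8429 (check: the sum is 4.0000 = tr M).

Eigenvalues sorted in increasing order: [-4.8429, 0.0944, 8.7485].


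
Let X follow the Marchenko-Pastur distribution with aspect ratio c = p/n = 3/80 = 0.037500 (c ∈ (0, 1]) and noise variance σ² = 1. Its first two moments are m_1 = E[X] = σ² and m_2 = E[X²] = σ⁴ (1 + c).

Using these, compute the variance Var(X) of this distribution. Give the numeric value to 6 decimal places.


m_1 = E[X] = σ² = 1, so m_1² = 1.
m_2 = E[X²] = σ⁴ (1 + c) = 1 · (1 + 0.037500) = 1 · 1.037500 = 1.037500.
(Note m_2 − m_1² simplifies to c · σ⁴ = 0.037500 · 1.)

Var(X) = m_2 − m_1² = 1.037500 − 1 = 0.037500.


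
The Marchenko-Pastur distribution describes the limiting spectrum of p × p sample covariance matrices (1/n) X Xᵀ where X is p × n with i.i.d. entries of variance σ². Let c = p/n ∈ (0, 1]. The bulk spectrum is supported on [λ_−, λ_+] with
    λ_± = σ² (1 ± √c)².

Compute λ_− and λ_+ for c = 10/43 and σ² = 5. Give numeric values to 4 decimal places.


c = 10/43 = 0.232558; √c = 0.482243.
λ_− = σ² (1 − √c)² = 5 · (1 − 0.482243)² = 5 · (0.517757)² = 1.340362.
λ_+ = σ² (1 + √c)² = 5 · (1 + 0.482243)² = 5 · (1.482243)² = 10.985219.

Rounded to 4 decimal places: λ_− ≈ 1.3404, λ_+ ≈ 10.9852.


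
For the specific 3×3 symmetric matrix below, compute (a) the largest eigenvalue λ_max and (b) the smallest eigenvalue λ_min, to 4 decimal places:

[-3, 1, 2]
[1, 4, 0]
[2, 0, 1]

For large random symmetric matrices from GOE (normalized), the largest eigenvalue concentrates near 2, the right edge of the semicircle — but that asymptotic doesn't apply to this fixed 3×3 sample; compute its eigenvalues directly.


Since M is real symmetric, all three eigenvalues are real; they are the roots of det(λI − M) = λ³ − (tr M) λ² + s λ − det M, where s is the sum of the principal 2×2 minors.
tr M = -3 + 4 + 1 = 2.
s = ((-3)·4 − 1²) + ((-3)·1 − 2²) + (4·1 − 0²) = -13 + (-7) + 4 = -16.
det M (expand along row 1) = (-3)·4 − 1·1 + 2·(-8) = -29.
Characteristic polynomial: λ³ − 2λ² − 16λ + 29 = 0.
Substitute λ = y + (tr M)/3 = y + 0.666667 to remove the quadratic term: y³ + p·y + q = 0 with p = s − (tr M)²/3 = -17.333333 and q = −2(tr M)³/27 + (tr M)·s/3 − det M = 17.740741.
Three real roots ⇒ use the trigonometric (Viète) form: r = 2√(−p/3) = 4.807402, φ = arccos(3q/(p·r)) = arccos(-0.638705) = 2.263611 rad.
y_k = r·cos(φ/3 − 2πk/3) for k = 0, 1, 2 gives y = 3.502619, 1.100370, -4.602989.
λ_k = y_k + 0.666667 gives λ = 4.1693, 1.7670, -3.9363 (check: the sum is 2.0000 = tr M).

Hence λ_max = 4.1693 and λ_min = -3.9363.


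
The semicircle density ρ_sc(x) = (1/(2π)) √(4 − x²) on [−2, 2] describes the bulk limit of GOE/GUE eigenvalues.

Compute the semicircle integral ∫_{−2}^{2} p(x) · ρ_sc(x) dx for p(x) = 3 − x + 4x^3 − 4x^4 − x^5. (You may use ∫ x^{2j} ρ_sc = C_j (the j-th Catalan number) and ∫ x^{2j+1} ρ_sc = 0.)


Write p(x) = Σ a_i x^i, split into monomials and integrate each against ρ_sc separately.
Using ∫ x^{2j} ρ_sc = C_j = (1/(j+1)) C(2j, j) (Catalan numbers) and ∫ x^{2j+1} ρ_sc = 0 (odd monomials vanish by symmetry):
  i = 0 (even): a_0 · C_{0} = 3 · 1 = 3
  i = 1 (odd): ∫ x^1 ρ_sc = 0 (vanishes)
  i = 3 (odd): ∫ x^3 ρ_sc = 0 (vanishes)
  i = 4 (even): a_4 · C_{2} = -4 · 2 = -8
  i = 5 (odd): ∫ x^5 ρ_sc = 0 (vanishes)

Summing the contributions: ∫_{−2}^{2} p(x) ρ_sc(x) dx = 3 + (-8) = -5.


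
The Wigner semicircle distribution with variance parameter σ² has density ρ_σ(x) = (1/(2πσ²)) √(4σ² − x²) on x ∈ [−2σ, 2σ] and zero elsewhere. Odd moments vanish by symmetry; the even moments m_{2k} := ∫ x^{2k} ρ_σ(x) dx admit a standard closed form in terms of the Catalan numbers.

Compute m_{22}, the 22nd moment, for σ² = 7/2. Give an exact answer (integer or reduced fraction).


By the scaled semicircle moment identity, m_{2k} = σ^{2k} · C_k with k = 11.
C_11 = (1/(k+1)) · C(2k, k) = (1/12) · C(22, 11) = (1/12) · 705432 = 58786.
σ^{2k} = (σ²)^k = (7/2)^11 = 1977326743/2048.

Therefore m_{22} = σ^{22} · C_11 = (1977326743/2048) · 58786 = 58119564956999/1024.


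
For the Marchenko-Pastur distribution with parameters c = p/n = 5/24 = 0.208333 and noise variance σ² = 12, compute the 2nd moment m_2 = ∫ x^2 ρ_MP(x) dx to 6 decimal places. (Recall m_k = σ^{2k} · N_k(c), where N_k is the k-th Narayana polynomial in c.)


E[X²] = σ⁴ (1 + c) (second MP moment). With σ² = 12 (so σ⁴ = 144) and c = 5/24 = 0.208333: E[X²] = 144 · (1 + 0.208333) = 144 · 1.208333.

So E[X^2] = 174.000000.


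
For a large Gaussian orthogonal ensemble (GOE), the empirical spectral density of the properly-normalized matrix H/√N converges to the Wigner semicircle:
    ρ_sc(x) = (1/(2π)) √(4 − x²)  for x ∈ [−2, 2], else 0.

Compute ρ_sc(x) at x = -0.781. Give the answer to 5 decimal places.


ρ_sc(x) = (1/(2π)) √(4 − x²). With x = -0.781:
  4 − x² = 4 − (-0.781)² = 4 − 0.609961 = 3.390039.
  √(4 − x²) = 1.841206.
  1/(2π) = 0.159155.
  ρ_sc(-0.781) = 0.159155 · 1.841206 = 0.293037.

Rounded to 5 decimal places: ρ_sc(-0.781) ≈ 0.29304.


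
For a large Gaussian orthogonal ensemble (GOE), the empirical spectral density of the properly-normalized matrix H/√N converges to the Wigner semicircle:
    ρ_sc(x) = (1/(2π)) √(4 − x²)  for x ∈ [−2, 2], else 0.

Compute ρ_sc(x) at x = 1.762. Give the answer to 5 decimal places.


ρ_sc(x) = (1/(2π)) √(4 − x²). With x = 1.762:
  4 − x² = 4 − (1.762)² = 4 − 3.104644 = 0.895356.
  √(4 − x²) = 0.946233.
  1/(2π) = 0.159155.
  ρ_sc(1.762) = 0.159155 · 0.946233 = 0.150598.

Rounded to 5 decimal places: ρ_sc(1.762) ≈ 0.15060.


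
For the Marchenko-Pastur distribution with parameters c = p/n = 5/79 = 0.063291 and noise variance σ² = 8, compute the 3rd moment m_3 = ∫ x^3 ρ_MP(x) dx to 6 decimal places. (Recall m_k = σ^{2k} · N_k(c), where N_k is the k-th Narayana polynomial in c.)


E[X³] = σ⁶ (1 + 3c + c²) (third MP moment). With σ² = 8 (so σ⁶ = 512) and c = 5/79 = 0.063291: E[X³] = 512 · (1 + 3·0.063291 + (0.063291)²) = 512 · 1.193879.

So E[X^3] = 611.266143.


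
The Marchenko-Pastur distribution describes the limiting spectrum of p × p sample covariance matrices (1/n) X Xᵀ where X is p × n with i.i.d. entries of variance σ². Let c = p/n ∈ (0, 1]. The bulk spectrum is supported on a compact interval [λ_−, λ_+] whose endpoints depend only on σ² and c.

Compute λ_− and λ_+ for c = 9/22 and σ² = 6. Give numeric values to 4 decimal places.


c = 9/22 = 0.409091; √c = 0.639602.
λ_− = σ² (1 − √c)² = 6 · (1 − 0.639602)² = 6 · (0.360398)² = 0.779320.
λ_+ = σ² (1 + √c)² = 6 · (1 + 0.639602)² = 6 · (1.639602)² = 16.129771.

Rounded to 4 decimal places: λ_− ≈ 0.7793, λ_+ ≈ 16.1298.


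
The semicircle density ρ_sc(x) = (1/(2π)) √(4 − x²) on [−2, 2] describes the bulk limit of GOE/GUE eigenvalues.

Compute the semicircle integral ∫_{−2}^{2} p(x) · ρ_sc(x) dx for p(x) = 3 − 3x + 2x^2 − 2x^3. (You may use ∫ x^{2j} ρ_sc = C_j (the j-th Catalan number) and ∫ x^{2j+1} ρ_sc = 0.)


Write p(x) = Σ a_i x^i, split into monomials and integrate each against ρ_sc separately.
Using ∫ x^{2j} ρ_sc = C_j = (1/(j+1)) C(2j, j) (Catalan numbers) and ∫ x^{2j+1} ρ_sc = 0 (odd monomials vanish by symmetry):
  i = 0 (even): a_0 · C_{0} = 3 · 1 = 3
  i = 1 (odd): ∫ x^1 ρ_sc = 0 (vanishes)
  i = 2 (even): a_2 · C_{1} = 2 · 1 = 2
  i = 3 (odd): ∫ x^3 ρ_sc = 0 (vanishes)

Summing the contributions: ∫_{−2}^{2} p(x) ρ_sc(x) dx = 3 + 2 = 5.


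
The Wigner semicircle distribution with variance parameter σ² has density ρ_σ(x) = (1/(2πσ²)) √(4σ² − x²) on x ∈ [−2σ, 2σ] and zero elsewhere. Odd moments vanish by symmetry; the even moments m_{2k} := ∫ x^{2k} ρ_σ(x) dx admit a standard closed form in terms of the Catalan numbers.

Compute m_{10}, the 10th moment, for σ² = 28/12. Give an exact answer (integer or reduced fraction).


By the scaled semicircle moment identity, m_{2k} = σ^{2k} · C_k with k = 5.
C_5 = (1/(k+1)) · C(2k, k) = (1/6) · C(10, 5) = (1/6) · 252 = 42.
σ^{2k} = (σ²)^k = (28/12)^5 = 16807/243.

Therefore m_{10} = σ^{10} · C_5 = (16807/243) · 42 = 235298/81.


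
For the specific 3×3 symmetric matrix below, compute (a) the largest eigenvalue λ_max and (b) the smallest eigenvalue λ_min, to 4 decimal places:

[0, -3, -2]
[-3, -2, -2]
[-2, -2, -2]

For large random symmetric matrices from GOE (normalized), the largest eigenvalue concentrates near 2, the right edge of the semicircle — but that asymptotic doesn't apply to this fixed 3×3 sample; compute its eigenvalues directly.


Since M is real symmetric, all three eigenvalues are real; they are the roots of det(λI − M) = λ³ − (tr M) λ² + s λ − det M, where s is the sum of the principal 2×2 minors.
tr M = 0 + (-2) + (-2) = -4.
s = (0·(-2) − (-3)²) + (0·(-2) − (-2)²) + ((-2)·(-2) − (-2)²) = -9 + (-4) + 0 = -13.
det M (expand along row 1) = 0·0 − (-3)·2 + (-2)·2 = 2.
Characteristic polynomial: λ³ + 4λ² − 13λ − 2 = 0.
Substitute λ = y + (tr M)/3 = y − 1.333333 to remove the quadratic term: y³ + p·y + q = 0 with p = s − (tr M)²/3 = -18.333333 and q = −2(tr M)³/27 + (tr M)·s/3 − det M = 20.074074.
Three real roots ⇒ use the trigonometric (Viète) form: r = 2√(−p/3) = 4.944132, φ = arccos(3q/(p·r)) = arccos(-0.664393) = 2.297478 rad.
y_k = r·cos(φ/3 − 2πk/3) for k = 0, 1, 2 gives y = 3.563780, 1.185927, -4.749707.
λ_k = y_k − 1.333333 gives λ = 2.2304, -0.1474, -6.0830 (check: the sum is -4.0000 = tr M).

Hence λ_max = 2.2304 and λ_min = -6.0830.


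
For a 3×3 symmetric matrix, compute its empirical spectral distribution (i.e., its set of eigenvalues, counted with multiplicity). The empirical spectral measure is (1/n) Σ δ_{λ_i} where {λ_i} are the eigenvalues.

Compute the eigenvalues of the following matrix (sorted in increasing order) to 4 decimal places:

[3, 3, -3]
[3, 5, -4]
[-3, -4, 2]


Since M is real symmetric, all three eigenvalues are real; they are the roots of det(λI − M) = λ³ − (tr M) λ² + s λ − det M, where s is the sum of the principal 2×2 minors.
tr M = 3 + 5 + 2 = 10.
s = (3·5 − 3²) + (3·2 − (-3)²) + (5·2 − (-4)²) = 6 + (-3) + (-6) = -3.
det M (expand along row 1) = 3·(-6) − 3·(-6) + (-3)·3 = -9.
Characteristic polynomial: λ³ − 10λ² − 3λ + 9 = 0.
Substitute λ = y + (tr M)/3 = y + 3.333333 to remove the quadratic term: y³ + p·y + q = 0 with p = s − (tr M)²/3 = -36.333333 and q = −2(tr M)³/27 + (tr M)·s/3 − det M = -75.074074.
Three real roots ⇒ use the trigonometric (Viète) form: r = 2√(−p/3) = 6.960204, φ = arccos(3q/(p·r)) = arccos(0.890603) = 0.472128 rad.
y_k = r·cos(φ/3 − 2πk/3) for k = 0, 1, 2 gives y = 6.874190, -2.492389, -4.381801.
λ_k = y_k + 3.333333 gives λ = 10.2075, 0.8409, -1.0485 (check: the sum is 10.0000 = tr M).

Eigenvalues sorted in increasing order: [-1.0485, 0.8409, 10.2075].


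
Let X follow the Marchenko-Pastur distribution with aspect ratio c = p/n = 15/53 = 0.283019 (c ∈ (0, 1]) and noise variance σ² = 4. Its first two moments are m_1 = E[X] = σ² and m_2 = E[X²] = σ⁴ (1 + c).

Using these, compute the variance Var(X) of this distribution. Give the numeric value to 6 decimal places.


m_1 = E[X] = σ² = 4, so m_1² = 16.
m_2 = E[X²] = σ⁴ (1 + c) = 16 · (1 + 0.283019) = 16 · 1.283019 = 20.528302.
(Note m_2 − m_1² simplifies to c · σ⁴ = 0.283019 · 16.)

Var(X) = m_2 − m_1² = 20.528302 − 16 = 4.528302.


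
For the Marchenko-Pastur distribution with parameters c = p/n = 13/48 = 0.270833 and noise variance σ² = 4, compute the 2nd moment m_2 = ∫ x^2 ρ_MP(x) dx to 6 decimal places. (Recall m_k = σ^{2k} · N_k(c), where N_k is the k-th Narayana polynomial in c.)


E[X²] = σ⁴ (1 + c) (second MP moment). With σ² = 4 (so σ⁴ = 16) and c = 13/48 = 0.270833: E[X²] = 16 · (1 + 0.270833) = 16 · 1.270833.

So E[X^2] = 20.333333.


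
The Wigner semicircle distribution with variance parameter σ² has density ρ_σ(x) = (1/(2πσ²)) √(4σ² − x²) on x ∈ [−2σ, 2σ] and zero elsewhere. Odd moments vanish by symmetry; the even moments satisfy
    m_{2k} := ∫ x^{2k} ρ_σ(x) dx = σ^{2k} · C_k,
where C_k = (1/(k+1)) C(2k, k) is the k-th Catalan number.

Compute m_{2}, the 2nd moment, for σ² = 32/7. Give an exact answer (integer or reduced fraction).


By the scaled semicircle moment identity, m_{2k} = σ^{2k} · C_k with k = 1.
C_1 = (1/(k+1)) · C(2k, k) = (1/2) · C(2, 1) = (1/2) · 2 = 1.
σ^{2k} = (σ²)^k = (32/7)^1 = 32/7.

Therefore m_{2} = σ^{2} · C_1 = (32/7) · 1 = 32/7.


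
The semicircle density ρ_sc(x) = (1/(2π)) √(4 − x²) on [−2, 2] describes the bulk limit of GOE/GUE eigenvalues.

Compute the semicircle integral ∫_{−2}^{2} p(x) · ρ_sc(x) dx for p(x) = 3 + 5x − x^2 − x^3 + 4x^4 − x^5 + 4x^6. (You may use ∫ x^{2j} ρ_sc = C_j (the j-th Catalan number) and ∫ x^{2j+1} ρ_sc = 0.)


Write p(x) = Σ a_i x^i, split into monomials and integrate each against ρ_sc separately.
Using ∫ x^{2j} ρ_sc = C_j = (1/(j+1)) C(2j, j) (Catalan numbers) and ∫ x^{2j+1} ρ_sc = 0 (odd monomials vanish by symmetry):
  i = 0 (even): a_0 · C_{0} = 3 · 1 = 3
  i = 1 (odd): ∫ x^1 ρ_sc = 0 (vanishes)
  i = 2 (even): a_2 · C_{1} = -1 · 1 = -1
  i = 3 (odd): ∫ x^3 ρ_sc = 0 (vanishes)
  i = 4 (even): a_4 · C_{2} = 4 · 2 = 8
  i = 5 (odd): ∫ x^5 ρ_sc = 0 (vanishes)
  i = 6 (even): a_6 · C_{3} = 4 · 5 = 20

Summing the contributions: ∫_{−2}^{2} p(x) ρ_sc(x) dx = 3 + (-1) + 8 + 20 = 30.


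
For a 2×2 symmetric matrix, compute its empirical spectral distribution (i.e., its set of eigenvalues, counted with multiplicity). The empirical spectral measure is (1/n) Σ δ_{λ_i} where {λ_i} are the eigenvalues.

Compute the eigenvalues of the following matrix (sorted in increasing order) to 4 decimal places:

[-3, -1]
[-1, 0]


Since M is real symmetric, both eigenvalues are real; they are the roots of det(λI − M) = λ² − (tr M) λ + det M.
tr M = -3 + 0 = -3.
det M = (-3)·0 − (-1)² = 0 − 1 = -1.
Characteristic polynomial: λ² + 3λ − 1 = 0.
Discriminant Δ = (tr M)² − 4·det M = 9 − (-4) = 13; √Δ = 3.605551.
λ = (tr M ± √Δ)/2 = (-3 ± 3.605551)/2, giving (tr M − √Δ)/2 = -3.3028 and (tr M + √Δ)/2 = 0.3028.

Eigenvalues sorted in increasing order: [-3.3028, 0.3028].


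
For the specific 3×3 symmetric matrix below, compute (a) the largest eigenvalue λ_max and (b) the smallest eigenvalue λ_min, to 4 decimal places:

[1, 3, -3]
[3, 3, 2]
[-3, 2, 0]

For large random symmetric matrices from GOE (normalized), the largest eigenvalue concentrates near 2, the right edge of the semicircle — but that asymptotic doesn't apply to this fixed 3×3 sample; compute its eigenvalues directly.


Since M is real symmetric, all three eigenvalues are real; they are the roots of det(λI − M) = λ³ − (tr M) λ² + s λ − det M, where s is the sum of the principal 2×2 minors.
tr M = 1 + 3 + 0 = 4.
s = (1·3 − 3²) + (1·0 − (-3)²) + (3·0 − 2²) = -6 + (-9) + (-4) = -19.
det M (expand along row 1) = 1·(-4) − 3·6 + (-3)·15 = -67.
Characteristic polynomial: λ³ − 4λ² − 19λ + 67 = 0.
Substitute λ = y + (tr M)/3 = y + 1.333333 to remove the quadratic term: y³ + p·y + q = 0 with p = s − (tr M)²/3 = -24.333333 and q = −2(tr M)³/27 + (tr M)·s/3 − det M = 36.925926.
Three real roots ⇒ use the trigonometric (Viète) form: r = 2√(−p/3) = 5.696002, φ = arccos(3q/(p·r)) = arccos(-0.799247) = 2.496837 rad.
y_k = r·cos(φ/3 − 2πk/3) for k = 0, 1, 2 gives y = 3.834505, 1.730454, -5.564959.
λ_k = y_k + 1.333333 gives λ = 5.1678, 3.0638, -4.2316 (check: the sum is 4.0000 = tr M).

Hence λ_max = 5.1678 and λ_min = -4.2316.


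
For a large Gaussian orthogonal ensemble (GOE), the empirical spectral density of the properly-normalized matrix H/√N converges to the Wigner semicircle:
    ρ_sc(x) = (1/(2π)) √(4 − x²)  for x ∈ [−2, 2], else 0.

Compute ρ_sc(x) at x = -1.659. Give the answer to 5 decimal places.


ρ_sc(x) = (1/(2π)) √(4 − x²). With x = -1.659:
  4 − x² = 4 − (-1.659)² = 4 − 2.752281 = 1.247719.
  √(4 − x²) = 1.117013.
  1/(2π) = 0.159155.
  ρ_sc(-1.659) = 0.159155 · 1.117013 = 0.177778.

Rounded to 5 decimal places: ρ_sc(-1.659) ≈ 0.17778.


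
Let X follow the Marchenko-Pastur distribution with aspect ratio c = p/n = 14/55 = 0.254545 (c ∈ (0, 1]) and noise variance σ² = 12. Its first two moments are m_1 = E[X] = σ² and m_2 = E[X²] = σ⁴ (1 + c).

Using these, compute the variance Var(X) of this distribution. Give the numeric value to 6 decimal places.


m_1 = E[X] = σ² = 12, so m_1² = 144.
m_2 = E[X²] = σ⁴ (1 + c) = 144 · (1 + 0.254545) = 144 · 1.254545 = 180.654545.
(Note m_2 − m_1² simplifies to c · σ⁴ = 0.254545 · 144.)

Var(X) = m_2 − m_1² = 180.654545 − 144 = 36.654545.


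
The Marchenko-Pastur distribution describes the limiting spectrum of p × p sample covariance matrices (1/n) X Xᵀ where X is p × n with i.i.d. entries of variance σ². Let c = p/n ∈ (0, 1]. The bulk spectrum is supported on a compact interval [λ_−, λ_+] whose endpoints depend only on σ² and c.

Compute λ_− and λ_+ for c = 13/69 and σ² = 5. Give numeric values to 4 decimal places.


c = 13/69 = 0.188406; √c = 0.434057.
λ_− = σ² (1 − √c)² = 5 · (1 − 0.434057)² = 5 · (0.565943)² = 1.601455.
λ_+ = σ² (1 + √c)² = 5 · (1 + 0.434057)² = 5 · (1.434057)² = 10.282603.

Rounded to 4 decimal places: λ_− ≈ 1.6015, λ_+ ≈ 10.2826.


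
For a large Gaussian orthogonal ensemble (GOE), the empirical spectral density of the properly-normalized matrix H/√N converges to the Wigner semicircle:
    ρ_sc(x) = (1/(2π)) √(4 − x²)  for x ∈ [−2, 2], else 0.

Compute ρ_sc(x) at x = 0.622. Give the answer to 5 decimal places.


ρ_sc(x) = (1/(2π)) √(4 − x²). With x = 0.622:
  4 − x² = 4 − (0.622)² = 4 − 0.386884 = 3.613116.
  √(4 − x²) = 1.900820.
  1/(2π) = 0.159155.
  ρ_sc(0.622) = 0.159155 · 1.900820 = 0.302525.

Rounded to 5 decimal places: ρ_sc(0.622) ≈ 0.30252.


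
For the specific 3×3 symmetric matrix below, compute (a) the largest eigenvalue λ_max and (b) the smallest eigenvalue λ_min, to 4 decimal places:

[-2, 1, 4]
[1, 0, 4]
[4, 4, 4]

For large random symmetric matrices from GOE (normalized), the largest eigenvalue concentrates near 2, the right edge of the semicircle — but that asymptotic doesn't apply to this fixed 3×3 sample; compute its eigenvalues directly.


Since M is real symmetric, all three eigenvalues are real; they are the roots of det(λI − M) = λ³ − (tr M) λ² + s λ − det M, where s is the sum of the principal 2×2 minors.
tr M = -2 + 0 + 4 = 2.
s = ((-2)·0 − 1²) + ((-2)·4 − 4²) + (0·4 − 4²) = -1 + (-24) + (-16) = -41.
det M (expand along row 1) = (-2)·(-16) − 1·(-12) + 4·4 = 60.
Characteristic polynomial: λ³ − 2λ² − 41λ − 60 = 0.
Substitute λ = y + (tr M)/3 = y + 0.666667 to remove the quadratic term: y³ + p·y + q = 0 with p = s − (tr M)²/3 = -42.333333 and q = −2(tr M)³/27 + (tr M)·s/3 − det M = -87.925926.
Three real roots ⇒ use the trigonometric (Viète) form: r = 2√(−p/3) = 7.512952, φ = arccos(3q/(p·r)) = arccos(0.829364) = 0.592828 rad.
y_k = r·cos(φ/3 − 2πk/3) for k = 0, 1, 2 gives y = 7.366740, -2.405995, -4.960746.
λ_k = y_k + 0.666667 gives λ = 8.0334, -1.7393, -4.2941 (check: the sum is 2.0000 = tr M).

Hence λ_max = 8.0334 and λ_min = -4.2941.


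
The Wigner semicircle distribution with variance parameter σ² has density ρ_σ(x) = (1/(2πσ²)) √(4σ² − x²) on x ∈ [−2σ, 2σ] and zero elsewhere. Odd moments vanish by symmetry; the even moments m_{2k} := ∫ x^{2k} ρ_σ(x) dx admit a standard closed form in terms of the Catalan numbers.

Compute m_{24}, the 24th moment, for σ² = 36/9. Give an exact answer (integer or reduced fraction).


By the scaled semicircle moment identity, m_{2k} = σ^{2k} · C_k with k = 12.
C_12 = (1/(k+1)) · C(2k, k) = (1/13) · C(24, 12) = (1/13) · 2704156 = 208012.
σ^{2k} = (σ²)^k = (36/9)^12 = 16777216.

Therefore m_{24} = σ^{24} · C_12 = 16777216 · 208012 = 3489862254592.


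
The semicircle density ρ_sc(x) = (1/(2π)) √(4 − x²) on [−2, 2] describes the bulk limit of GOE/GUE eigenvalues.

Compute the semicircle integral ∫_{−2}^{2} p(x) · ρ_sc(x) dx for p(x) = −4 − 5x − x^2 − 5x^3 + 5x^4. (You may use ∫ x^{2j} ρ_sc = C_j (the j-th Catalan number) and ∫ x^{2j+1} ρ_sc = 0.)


Write p(x) = Σ a_i x^i, split into monomials and integrate each against ρ_sc separately.
Using ∫ x^{2j} ρ_sc = C_j = (1/(j+1)) C(2j, j) (Catalan numbers) and ∫ x^{2j+1} ρ_sc = 0 (odd monomials vanish by symmetry):
  i = 0 (even): a_0 · C_{0} = -4 · 1 = -4
  i = 1 (odd): ∫ x^1 ρ_sc = 0 (vanishes)
  i = 2 (even): a_2 · C_{1} = -1 · 1 = -1
  i = 3 (odd): ∫ x^3 ρ_sc = 0 (vanishes)
  i = 4 (even): a_4 · C_{2} = 5 · 2 = 10

Summing the contributions: ∫_{−2}^{2} p(x) ρ_sc(x) dx = (-4) + (-1) + 10 = 5.


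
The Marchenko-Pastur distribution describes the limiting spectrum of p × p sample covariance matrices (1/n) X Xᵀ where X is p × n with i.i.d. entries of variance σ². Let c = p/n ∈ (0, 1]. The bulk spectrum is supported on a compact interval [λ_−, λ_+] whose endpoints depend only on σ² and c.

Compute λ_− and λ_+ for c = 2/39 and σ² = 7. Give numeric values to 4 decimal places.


c = 2/39 = 0.051282; √c = 0.226455.
λ_− = σ² (1 − √c)² = 7 · (1 − 0.226455)² = 7 · (0.773545)² = 4.188599.
λ_+ = σ² (1 + √c)² = 7 · (1 + 0.226455)² = 7 · (1.226455)² = 10.529350.

Rounded to 4 decimal places: λ_− ≈ 4.1886, λ_+ ≈ 10.5294.


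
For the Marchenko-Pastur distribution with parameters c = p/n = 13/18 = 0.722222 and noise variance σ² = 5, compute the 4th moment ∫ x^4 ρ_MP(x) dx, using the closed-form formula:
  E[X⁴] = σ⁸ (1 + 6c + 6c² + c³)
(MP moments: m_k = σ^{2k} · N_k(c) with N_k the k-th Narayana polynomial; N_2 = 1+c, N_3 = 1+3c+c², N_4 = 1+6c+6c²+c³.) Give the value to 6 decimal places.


E[X⁴] = σ⁸ (1 + 6c + 6c² + c³) (fourth MP moment). With σ² = 5 (so σ⁸ = 625) and c = 13/18 = 0.722222: E[X⁴] = 625 · (1 + 6·0.722222 + 6·(0.722222)² + (0.722222)³) = 625 · 8.839678.

So E[X^4] = 5524.798525.
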